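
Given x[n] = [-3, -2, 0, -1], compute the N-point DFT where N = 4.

X[k] = Σ(n=0 to 3) x[n] · ω_4^(nk)
where ω_4 = e^(-2πi/4)

Computing each X[k]:
X[0] = -6
X[1] = -3+1i
X[2] = 0
X[3] = -3-1i

X = [-6, -3+1i, 0, -3-1i]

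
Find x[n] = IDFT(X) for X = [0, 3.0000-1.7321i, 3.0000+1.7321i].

x[n] = (1/3) Σ(k=0 to 2) X[k] · e^(2πikn/3)

Computing each x[n]:
x[0] = 2
x[1] = 0
x[2] = -2

x = [2, 0, -2]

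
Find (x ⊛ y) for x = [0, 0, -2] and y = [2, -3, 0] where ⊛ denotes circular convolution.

(x ⊛ y)[n] = Σ(m=0 to 2) x[m] · y[(n-m) mod 3]

Computing each output sample:
(x ⊛ y)[0] = 6
(x ⊛ y)[1] = 0
(x ⊛ y)[2] = -4

x ⊛ y = [6, 0, -4]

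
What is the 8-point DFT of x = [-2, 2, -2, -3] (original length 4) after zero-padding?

Original 4-point DFT: [-5, -5i, -3, 5i]
Zero-padded 8-point DFT provides frequency interpolation.

DFT_8([x, 0, ...]) = [-5, 1.5355+2.7071i, -5i, -5.5355-1.2929i, -3, -5.5355+1.2929i, 5i, 1.5355-2.7071i]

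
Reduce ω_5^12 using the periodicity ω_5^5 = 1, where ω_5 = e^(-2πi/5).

Since ω_5^5 = 1, powers reduce modulo 5.
12 mod 5 = 2
So ω_5^12 = ω_5^2 = e^(-2πi·2/5)

ω_5^12 = ω_5^2 = -0.8090-0.5878i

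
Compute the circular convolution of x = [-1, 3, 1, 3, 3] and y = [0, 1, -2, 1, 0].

(x ⊛ y)[n] = Σ(m=0 to 4) x[m] · y[(n-m) mod 5]

Computing each output sample:
(x ⊛ y)[0] = -2
(x ⊛ y)[1] = -4
(x ⊛ y)[2] = 8
(x ⊛ y)[3] = -6
(x ⊛ y)[4] = 4

x ⊛ y = [-2, -4, 8, -6, 4]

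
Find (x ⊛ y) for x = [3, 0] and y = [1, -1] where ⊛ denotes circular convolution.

(x ⊛ y)[n] = Σ(m=0 to 1) x[m] · y[(n-m) mod 2]

Computing each output sample:
(x ⊛ y)[0] = 3
(x ⊛ y)[1] = -3

x ⊛ y = [3, -3]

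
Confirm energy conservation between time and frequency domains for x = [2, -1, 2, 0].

Time domain:
Σ|x[n]|² = |2|² + |-1|² + |2|² + |0|² = 9.0000

Frequency domain:
(1/4)Σ|X[k]|² = (1/4)(|3|² + |1i|² + |5|² + |-1i|²) = (1/4)·36.0000 = 9.0000

Both sides agree, confirming Parseval's theorem.

Σ|x[n]|² = (1/N)Σ|X[k]|² = 9.0000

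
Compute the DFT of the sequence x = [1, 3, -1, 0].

X[k] = Σ(n=0 to 3) x[n] · ω_4^(nk)
where ω_4 = e^(-2πi/4)

Computing each X[k]:
X[0] = 3
X[1] = 2-3i
X[2] = -3
X[3] = 2+3i

X = [3, 2-3i, -3, 2+3i]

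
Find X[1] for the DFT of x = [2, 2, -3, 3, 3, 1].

X[1] = Σ(n=0 to 5) x[n] · ω_6^(1n) where ω_6 = e^(-2πi/6)
= (2)·ω_6^0 + (2)·ω_6^1 + (-3)·ω_6^2 + (3)·ω_6^3 + (3)·ω_6^4 + (1)·ω_6^5

X[1] = 0.5000+4.3301i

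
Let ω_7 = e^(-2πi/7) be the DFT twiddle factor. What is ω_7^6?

ω_7^6 = e^(-2πi·6/7)
= cos(-2π·6/7) + i·sin(-2π·6/7)
= cos(-12π/7) + i·sin(-12π/7)

ω_7^6 = cos(-12π/7) + i·sin(-12π/7) = 0.6235+0.7818i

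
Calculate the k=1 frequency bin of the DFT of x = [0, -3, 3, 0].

X[1] = Σ(n=0 to 3) x[n] · ω_4^(1n) where ω_4 = e^(-2πi/4)
= (0)·ω_4^0 + (-3)·ω_4^1 + (3)·ω_4^2 + (0)·ω_4^3

X[1] = -3+3i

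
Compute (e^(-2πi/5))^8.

Since ω_5^5 = 1, powers reduce modulo 5.
8 mod 5 = 3
So ω_5^8 = ω_5^3 = e^(-2πi·3/5)

ω_5^8 = ω_5^3 = -0.8090+0.5878i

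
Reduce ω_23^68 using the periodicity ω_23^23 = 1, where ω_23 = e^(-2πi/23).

Since ω_23^23 = 1, powers reduce modulo 23.
68 mod 23 = 22
So ω_23^68 = ω_23^22 = e^(-2πi·22/23)

ω_23^68 = ω_23^22 = 0.9629+0.2698i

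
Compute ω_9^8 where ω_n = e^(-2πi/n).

ω_9^8 = e^(-2πi·8/9)
= cos(-2π·8/9) + i·sin(-2π·8/9)
= cos(-16π/9) + i·sin(-16π/9)

ω_9^8 = cos(-16π/9) + i·sin(-16π/9) = 0.7660+0.6428i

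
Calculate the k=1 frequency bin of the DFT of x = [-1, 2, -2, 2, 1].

X[1] = Σ(n=0 to 4) x[n] · ω_5^(1n) where ω_5 = e^(-2πi/5)
= (-1)·ω_5^0 + (2)·ω_5^1 + (-2)·ω_5^2 + (2)·ω_5^3 + (1)·ω_5^4

X[1] = -0.0729+1.4001i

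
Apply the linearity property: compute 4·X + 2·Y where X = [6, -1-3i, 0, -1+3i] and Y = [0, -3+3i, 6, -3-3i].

By linearity: DFT(4x + 2y) = 4·DFT(x) + 2·DFT(y)
= 4·[6, -1-3i, 0, -1+3i] + 2·[0, -3+3i, 6, -3-3i]

Computing element-wise:
Z[0] = 4·(6) + 2·(0) = 24
Z[1] = 4·(-1-3i) + 2·(-3+3i) = -10-6i
Z[2] = 4·(0) + 2·(6) = 12
Z[3] = 4·(-1+3i) + 2·(-3-3i) = -10+6i

DFT(4x + 2y) = 4·X + 2·Y = [24, -10-6i, 12, -10+6i]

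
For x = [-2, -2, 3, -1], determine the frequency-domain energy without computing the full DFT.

Parseval: Σ|x[n]|² = (1/N)Σ|X[k]|², so Σ|X[k]|² = N·Σ|x[n]|² = 4·18.0000

Σ|X[k]|² = N·Σ|x[n]|² = 4·18.0000 = 72.0000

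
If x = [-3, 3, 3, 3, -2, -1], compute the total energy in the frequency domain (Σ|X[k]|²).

Parseval: Σ|x[n]|² = (1/N)Σ|X[k]|², so Σ|X[k]|² = N·Σ|x[n]|² = 6·41.0000

Σ|X[k]|² = N·Σ|x[n]|² = 6·41.0000 = 246.0000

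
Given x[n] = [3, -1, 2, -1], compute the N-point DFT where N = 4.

X[k] = Σ(n=0 to 3) x[n] · ω_4^(nk)
where ω_4 = e^(-2πi/4)

Computing each X[k]:
X[0] = 3
X[1] = 1
X[2] = 7
X[3] = 1

X = [3, 1, 7, 1]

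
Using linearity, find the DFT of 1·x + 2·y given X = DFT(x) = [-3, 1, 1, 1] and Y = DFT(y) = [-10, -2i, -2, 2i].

By linearity: DFT(1x + 2y) = 1·DFT(x) + 2·DFT(y)
= 1·[-3, 1, 1, 1] + 2·[-10, -2i, -2, 2i]

Computing element-wise:
Z[0] = 1·(-3) + 2·(-10) = -23
Z[1] = 1·(1) + 2·(-2i) = 1-4i
Z[2] = 1·(1) + 2·(-2) = -3
Z[3] = 1·(1) + 2·(2i) = 1+4i

DFT(1x + 2y) = 1·X + 2·Y = [-23, 1-4i, -3, 1+4i]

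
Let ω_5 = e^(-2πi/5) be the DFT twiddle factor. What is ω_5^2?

ω_5^2 = e^(-2πi·2/5)
= cos(-2π·2/5) + i·sin(-2π·2/5)
= cos(-4π/5) + i·sin(-4π/5)

ω_5^2 = cos(-4π/5) + i·sin(-4π/5) = -0.8090-0.5878i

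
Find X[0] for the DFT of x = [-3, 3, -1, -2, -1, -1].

X[0] = Σ(n=0 to 5) x[n] · ω_6^0 = Σ x[n]
= (-3) + (3) + (-1) + (-2) + (-1) + (-1)

X[0] = -5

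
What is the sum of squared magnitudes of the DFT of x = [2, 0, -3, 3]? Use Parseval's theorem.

Parseval: Σ|x[n]|² = (1/N)Σ|X[k]|², so Σ|X[k]|² = N·Σ|x[n]|² = 4·22.0000

Σ|X[k]|² = N·Σ|x[n]|² = 4·22.0000 = 88.0000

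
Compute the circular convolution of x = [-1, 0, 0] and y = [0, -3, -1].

(x ⊛ y)[n] = Σ(m=0 to 2) x[m] · y[(n-m) mod 3]

Computing each output sample:
(x ⊛ y)[0] = 0
(x ⊛ y)[1] = 3
(x ⊛ y)[2] = 1

x ⊛ y = [0, 3, 1]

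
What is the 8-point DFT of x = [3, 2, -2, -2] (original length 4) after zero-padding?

Original 4-point DFT: [1, 5-4i, 1, 5+4i]
Zero-padded 8-point DFT provides frequency interpolation.

DFT_8([x, 0, ...]) = [1, 5.8284+2.0000i, 5-4i, 0.1716-2.0000i, 1, 0.1716+2.0000i, 5+4i, 5.8284-2.0000i]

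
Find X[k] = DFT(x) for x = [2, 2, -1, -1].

X[k] = Σ(n=0 to 3) x[n] · ω_4^(nk)
where ω_4 = e^(-2πi/4)

Computing each X[k]:
X[0] = 2
X[1] = 3-3i
X[2] = 0
X[3] = 3+3i

X = [2, 3-3i, 0, 3+3i]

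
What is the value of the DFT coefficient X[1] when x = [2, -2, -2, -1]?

X[1] = Σ(n=0 to 3) x[n] · ω_4^(1n) where ω_4 = e^(-2πi/4)
= (2)·ω_4^0 + (-2)·ω_4^1 + (-2)·ω_4^2 + (-1)·ω_4^3

X[1] = 4+1i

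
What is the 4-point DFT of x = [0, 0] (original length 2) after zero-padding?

Original 2-point DFT: [0, 0]
Zero-padded 4-point DFT provides frequency interpolation.

DFT_4([x, 0, ...]) = [0, 0, 0, 0]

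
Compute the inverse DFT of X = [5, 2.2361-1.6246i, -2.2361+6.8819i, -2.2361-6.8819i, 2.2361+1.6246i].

x[n] = (1/5) Σ(k=0 to 4) X[k] · e^(2πikn/5)

Computing each x[n]:
x[0] = 1
x[1] = 1
x[2] = 3
x[3] = -3
x[4] = 3

x = [1, 1, 3, -3, 3]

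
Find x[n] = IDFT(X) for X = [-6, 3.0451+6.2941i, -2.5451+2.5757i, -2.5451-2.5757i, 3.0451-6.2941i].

x[n] = (1/5) Σ(k=0 to 4) X[k] · e^(2πikn/5)

Computing each x[n]:
x[0] = -1
x[1] = -3
x[2] = -3
x[3] = -2
x[4] = 3

x = [-1, -3, -3, -2, 3]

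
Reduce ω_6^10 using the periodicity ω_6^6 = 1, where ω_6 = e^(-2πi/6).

Since ω_6^6 = 1, powers reduce modulo 6.
10 mod 6 = 4
So ω_6^10 = ω_6^4 = e^(-2πi·4/6)

ω_6^10 = ω_6^4 = -0.5000+0.8660i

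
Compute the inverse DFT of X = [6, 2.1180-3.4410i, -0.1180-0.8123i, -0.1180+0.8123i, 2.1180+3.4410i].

x[n] = (1/5) Σ(k=0 to 4) X[k] · e^(2πikn/5)

Computing each x[n]:
x[0] = 2
x[1] = 3
x[2] = 1
x[3] = 0
x[4] = 0

x = [2, 3, 1, 0, 0]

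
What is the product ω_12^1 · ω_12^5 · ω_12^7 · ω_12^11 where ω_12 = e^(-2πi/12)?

The primitive 12th roots of unity are ω_12^k for k coprime to 12: k ∈ {1, 5, 7, 11}
Their product equals the constant term of the cyclotomic polynomial Φ_12(x) up to sign.
For n ≥ 3, the product of all primitive nth roots of unity is 1. (For n=1 it is 1; for n=2 it is -1.)

1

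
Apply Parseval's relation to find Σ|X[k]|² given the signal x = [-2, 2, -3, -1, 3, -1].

Parseval: Σ|x[n]|² = (1/N)Σ|X[k]|², so Σ|X[k]|² = N·Σ|x[n]|² = 6·28.0000

Σ|X[k]|² = N·Σ|x[n]|² = 6·28.0000 = 168.0000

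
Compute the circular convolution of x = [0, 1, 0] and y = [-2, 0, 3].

(x ⊛ y)[n] = Σ(m=0 to 2) x[m] · y[(n-m) mod 3]

Computing each output sample:
(x ⊛ y)[0] = 3
(x ⊛ y)[1] = -2
(x ⊛ y)[2] = 0

x ⊛ y = [3, -2, 0]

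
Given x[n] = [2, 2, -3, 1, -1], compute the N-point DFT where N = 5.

X[k] = Σ(n=0 to 4) x[n] · ω_5^(nk)
where ω_5 = e^(-2πi/5)

Computing each X[k]:
X[0] = 1
X[1] = 3.9271-0.5020i
X[2] = 0.5729-5.5676i
X[3] = 0.5729+5.5676i
X[4] = 3.9271+0.5020i

X = [1, 3.9271-0.5020i, 0.5729-5.5676i, 0.5729+5.5676i, 3.9271+0.5020i]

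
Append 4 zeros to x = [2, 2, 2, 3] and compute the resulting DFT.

Original 4-point DFT: [9, 1i, -1, -1i]
Zero-padded 8-point DFT provides frequency interpolation.

DFT_8([x, 0, ...]) = [9, 1.2929-5.5355i, 1i, 2.7071-1.5355i, -1, 2.7071+1.5355i, -1i, 1.2929+5.5355i]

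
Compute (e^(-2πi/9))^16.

Since ω_9^9 = 1, powers reduce modulo 9.
16 mod 9 = 7
So ω_9^16 = ω_9^7 = e^(-2πi·7/9)

ω_9^16 = ω_9^7 = 0.1736+0.9848i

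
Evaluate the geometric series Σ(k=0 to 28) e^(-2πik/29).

Sum of all nth roots of unity equals 0 for n > 1 (geometric series with r ≠ 1).

0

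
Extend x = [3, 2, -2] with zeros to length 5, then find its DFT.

Original 3-point DFT: [3, 3.0000-3.4641i, 3.0000+3.4641i]
Zero-padded 5-point DFT provides frequency interpolation.

DFT_5([x, 0, ...]) = [3, 5.2361-0.7265i, 0.7639-3.0777i, 0.7639+3.0777i, 5.2361+0.7265i]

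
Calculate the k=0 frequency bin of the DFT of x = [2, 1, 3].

X[0] = Σ(n=0 to 2) x[n] · ω_3^0 = Σ x[n]
= (2) + (1) + (3)

X[0] = 6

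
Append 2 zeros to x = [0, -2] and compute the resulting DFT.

Original 2-point DFT: [-2, 2]
Zero-padded 4-point DFT provides frequency interpolation.

DFT_4([x, 0, ...]) = [-2, 2i, 2, -2i]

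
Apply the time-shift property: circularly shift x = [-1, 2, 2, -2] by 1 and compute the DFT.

Time shift by 1: X_shifted[k] = ω_4^(1k) · X[k]
Shifted x = [-2, -1, 2, 2]

DFT(x[n-1]) = [1, -4+3i, -1, -4-3i]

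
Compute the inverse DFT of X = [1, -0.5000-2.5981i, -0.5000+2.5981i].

x[n] = (1/3) Σ(k=0 to 2) X[k] · e^(2πikn/3)

Computing each x[n]:
x[0] = 0
x[1] = 2
x[2] = -1

x = [0, 2, -1]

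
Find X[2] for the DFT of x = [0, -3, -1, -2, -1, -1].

X[2] = Σ(n=0 to 5) x[n] · ω_6^(2n) where ω_6 = e^(-2πi/6)
= (0)·ω_6^0 + (-3)·ω_6^2 + (-1)·ω_6^4 + (-2)·ω_6^6 + (-1)·ω_6^8 + (-1)·ω_6^10

X[2] = 1.0000+1.7321i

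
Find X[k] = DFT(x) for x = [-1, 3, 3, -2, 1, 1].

X[k] = Σ(n=0 to 5) x[n] · ω_6^(nk)
where ω_6 = e^(-2πi/6)

Computing each X[k]:
X[0] = 5
X[1] = 1.0000-3.4641i
X[2] = -7
X[3] = 1
X[4] = -7
X[5] = 1.0000+3.4641i

X = [5, 1.0000-3.4641i, -7, 1, -7, 1.0000+3.4641i]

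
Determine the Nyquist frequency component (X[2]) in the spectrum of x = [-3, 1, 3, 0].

X[2] = Σ(n=0 to 3) x[n] · ω_4^(2n) where ω_4 = e^(-2πi/4)
= (-3)·ω_4^0 + (1)·ω_4^2 + (3)·ω_4^4 + (0)·ω_4^6

X[2] = -1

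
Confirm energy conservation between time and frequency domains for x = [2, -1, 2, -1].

Time domain:
Σ|x[n]|² = |2|² + |-1|² + |2|² + |-1|² = 10.0000

Frequency domain:
(1/4)Σ|X[k]|² = (1/4)(|2|² + |0|² + |6|² + |0|²) = (1/4)·40.0000 = 10.0000

Both sides agree, confirming Parseval's theorem.

Σ|x[n]|² = (1/N)Σ|X[k]|² = 10.0000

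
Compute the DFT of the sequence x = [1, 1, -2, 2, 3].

X[k] = Σ(n=0 to 4) x[n] · ω_5^(nk)
where ω_5 = e^(-2πi/5)

Computing each X[k]:
X[0] = 5
X[1] = 2.2361+4.2533i
X[2] = -2.2361-2.6287i
X[3] = -2.2361+2.6287i
X[4] = 2.2361-4.2533i

X = [5, 2.2361+4.2533i, -2.2361-2.6287i, -2.2361+2.6287i, 2.2361-4.2533i]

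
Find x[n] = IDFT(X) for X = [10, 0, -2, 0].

x[n] = (1/4) Σ(k=0 to 3) X[k] · e^(2πikn/4)

Computing each x[n]:
x[0] = 2
x[1] = 3
x[2] = 2
x[3] = 3

x = [2, 3, 2, 3]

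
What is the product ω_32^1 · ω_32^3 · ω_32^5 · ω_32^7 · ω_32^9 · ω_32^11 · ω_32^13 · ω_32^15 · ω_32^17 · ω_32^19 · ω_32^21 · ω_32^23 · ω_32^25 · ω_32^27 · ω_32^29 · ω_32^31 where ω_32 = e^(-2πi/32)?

The primitive 32nd roots of unity are ω_32^k for k coprime to 32: k ∈ {1, 3, 5, 7, 9, 11, 13, 15, 17, 19, 21, 23, 25, 27, 29, 31}
Their product equals the constant term of the cyclotomic polynomial Φ_32(x) up to sign.
For n ≥ 3, the product of all primitive nth roots of unity is 1. (For n=1 it is 1; for n=2 it is -1.)

1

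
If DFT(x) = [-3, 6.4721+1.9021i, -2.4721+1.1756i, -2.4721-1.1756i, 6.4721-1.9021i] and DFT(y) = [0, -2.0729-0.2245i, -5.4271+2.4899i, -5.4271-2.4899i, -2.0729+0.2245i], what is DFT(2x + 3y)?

By linearity: DFT(2x + 3y) = 2·DFT(x) + 3·DFT(y)
= 2·[-3, 6.4721+1.9021i, -2.4721+1.1756i, -2.4721-1.1756i, 6.4721-1.9021i] + 3·[0, -2.0729-0.2245i, -5.4271+2.4899i, -5.4271-2.4899i, -2.0729+0.2245i]

Computing element-wise:
Z[0] = 2·(-3) + 3·(0) = -6
Z[1] = 2·(6.4721+1.9021i) + 3·(-2.0729-0.2245i) = 6.7255+3.1307i
Z[2] = 2·(-2.4721+1.1756i) + 3·(-5.4271+2.4899i) = -21.2255+9.8209i
Z[3] = 2·(-2.4721-1.1756i) + 3·(-5.4271-2.4899i) = -21.2255-9.8209i
Z[4] = 2·(6.4721-1.9021i) + 3·(-2.0729+0.2245i) = 6.7255-3.1307i

DFT(2x + 3y) = 2·X + 3·Y = [-6, 6.7255+3.1307i, -21.2255+9.8209i, -21.2255-9.8209i, 6.7255-3.1307i]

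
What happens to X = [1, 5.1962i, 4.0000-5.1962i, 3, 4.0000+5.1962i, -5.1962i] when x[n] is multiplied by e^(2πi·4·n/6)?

Modulation property: DFT(ω_6^(-4n)·x[n]) = X[(k-4) mod 6], so circularly shift X by 4 positions.

X[k-4] = [4.0000-5.1962i, 3, 4.0000+5.1962i, -5.1962i, 1, 5.1962i]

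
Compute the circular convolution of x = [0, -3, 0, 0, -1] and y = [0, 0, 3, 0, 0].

(x ⊛ y)[n] = Σ(m=0 to 4) x[m] · y[(n-m) mod 5]

Computing each output sample:
(x ⊛ y)[0] = 0
(x ⊛ y)[1] = -3
(x ⊛ y)[2] = 0
(x ⊛ y)[3] = -9
(x ⊛ y)[4] = 0

x ⊛ y = [0, -3, 0, -9, 0]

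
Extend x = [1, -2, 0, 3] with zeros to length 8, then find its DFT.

Original 4-point DFT: [2, 1+5i, 0, 1-5i]
Zero-padded 8-point DFT provides frequency interpolation.

DFT_8([x, 0, ...]) = [2, -2.5355-0.7071i, 1+5i, 4.5355-0.7071i, 0, 4.5355+0.7071i, 1-5i, -2.5355+0.7071i]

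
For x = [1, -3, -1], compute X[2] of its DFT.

X[2] = Σ(n=0 to 2) x[n] · ω_3^(2n) where ω_3 = e^(-2πi/3)
= (1)·ω_3^0 + (-3)·ω_3^2 + (-1)·ω_3^4

X[2] = 3.0000-1.7321i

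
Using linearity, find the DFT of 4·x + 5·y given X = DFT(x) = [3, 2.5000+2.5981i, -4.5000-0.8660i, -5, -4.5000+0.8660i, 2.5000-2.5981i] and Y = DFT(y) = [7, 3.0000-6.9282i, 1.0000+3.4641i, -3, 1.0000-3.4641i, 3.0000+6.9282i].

By linearity: DFT(4x + 5y) = 4·DFT(x) + 5·DFT(y)
= 4·[3, 2.5000+2.5981i, -4.5000-0.8660i, -5, -4.5000+0.8660i, 2.5000-2.5981i] + 5·[7, 3.0000-6.9282i, 1.0000+3.4641i, -3, 1.0000-3.4641i, 3.0000+6.9282i]

Computing element-wise:
Z[0] = 4·(3) + 5·(7) = 47
Z[1] = 4·(2.5000+2.5981i) + 5·(3.0000-6.9282i) = 25.0000-24.2486i
Z[2] = 4·(-4.5000-0.8660i) + 5·(1.0000+3.4641i) = -13.0000+13.8565i
Z[3] = 4·(-5) + 5·(-3) = -35
Z[4] = 4·(-4.5000+0.8660i) + 5·(1.0000-3.4641i) = -13.0000-13.8565i
Z[5] = 4·(2.5000-2.5981i) + 5·(3.0000+6.9282i) = 25.0000+24.2486i

DFT(4x + 5y) = 4·X + 5·Y = [47, 25.0000-24.2486i, -13.0000+13.8565i, -35, -13.0000-13.8565i, 25.0000+24.2486i]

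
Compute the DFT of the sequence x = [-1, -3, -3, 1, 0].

X[k] = Σ(n=0 to 4) x[n] · ω_5^(nk)
where ω_5 = e^(-2πi/5)

Computing each X[k]:
X[0] = -6
X[1] = -0.3090+5.2043i
X[2] = 0.8090-2.0409i
X[3] = 0.8090+2.0409i
X[4] = -0.3090-5.2043i

X = [-6, -0.3090+5.2043i, 0.8090-2.0409i, 0.8090+2.0409i, -0.3090-5.2043i]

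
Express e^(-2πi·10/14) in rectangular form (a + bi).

ω_14^10 = e^(-2πi·10/14)
= cos(-2π·10/14) + i·sin(-2π·10/14)
= cos(-20π/14) + i·sin(-20π/14)

ω_14^10 = cos(-20π/14) + i·sin(-20π/14) = -0.2225+0.9749i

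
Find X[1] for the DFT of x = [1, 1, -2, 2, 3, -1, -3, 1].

X[1] = Σ(n=0 to 7) x[n] · ω_8^(1n) where ω_8 = e^(-2πi/8)
= (1)·ω_8^0 + (1)·ω_8^1 + (-2)·ω_8^2 + (2)·ω_8^3 + (3)·ω_8^4 + (-1)·ω_8^5 + (-3)·ω_8^6 + (1)·ω_8^7

X[1] = -1.2929-3.1213i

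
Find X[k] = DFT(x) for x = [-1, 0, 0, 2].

X[k] = Σ(n=0 to 3) x[n] · ω_4^(nk)
where ω_4 = e^(-2πi/4)

Computing each X[k]:
X[0] = 1
X[1] = -1+2i
X[2] = -3
X[3] = -1-2i

X = [1, -1+2i, -3, -1-2i]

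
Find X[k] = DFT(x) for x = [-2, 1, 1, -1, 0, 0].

X[k] = Σ(n=0 to 5) x[n] · ω_6^(nk)
where ω_6 = e^(-2πi/6)

Computing each X[k]:
X[0] = -1
X[1] = -1.0000-1.7321i
X[2] = -4
X[3] = -1
X[4] = -4
X[5] = -1.0000+1.7321i

X = [-1, -1.0000-1.7321i, -4, -1, -4, -1.0000+1.7321i]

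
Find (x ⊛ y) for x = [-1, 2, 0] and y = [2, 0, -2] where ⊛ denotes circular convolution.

(x ⊛ y)[n] = Σ(m=0 to 2) x[m] · y[(n-m) mod 3]

Computing each output sample:
(x ⊛ y)[0] = -6
(x ⊛ y)[1] = 4
(x ⊛ y)[2] = 2

x ⊛ y = [-6, 4, 2]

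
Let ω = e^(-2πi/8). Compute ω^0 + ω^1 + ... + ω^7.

Sum of all nth roots of unity equals 0 for n > 1 (geometric series with r ≠ 1).

0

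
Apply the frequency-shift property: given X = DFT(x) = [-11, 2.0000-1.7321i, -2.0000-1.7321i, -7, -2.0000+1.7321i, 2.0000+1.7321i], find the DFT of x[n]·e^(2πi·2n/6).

Modulation property: DFT(ω_6^(-2n)·x[n]) = X[(k-2) mod 6], so circularly shift X by 2 positions.

X[k-2] = [-2.0000+1.7321i, 2.0000+1.7321i, -11, 2.0000-1.7321i, -2.0000-1.7321i, -7]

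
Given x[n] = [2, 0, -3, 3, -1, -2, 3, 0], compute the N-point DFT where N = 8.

X[k] = Σ(n=0 to 7) x[n] · ω_8^(nk)
where ω_8 = e^(-2πi/8)

Computing each X[k]:
X[0] = 2
X[1] = 2.2929+2.4645i
X[2] = 1+5i
X[3] = 3.7071-9.5355i
X[4] = 0
X[5] = 3.7071+9.5355i
X[6] = 1-5i
X[7] = 2.2929-2.4645i

X = [2, 2.2929+2.4645i, 1+5i, 3.7071-9.5355i, 0, 3.7071+9.5355i, 1-5i, 2.2929-2.4645i]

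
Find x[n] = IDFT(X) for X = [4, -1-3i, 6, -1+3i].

x[n] = (1/4) Σ(k=0 to 3) X[k] · e^(2πikn/4)

Computing each x[n]:
x[0] = 2
x[1] = 1
x[2] = 3
x[3] = -2

x = [2, 1, 3, -2]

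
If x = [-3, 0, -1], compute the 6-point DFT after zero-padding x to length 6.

Original 3-point DFT: [-4, -2.5000-0.8660i, -2.5000+0.8660i]
Zero-padded 6-point DFT provides frequency interpolation.

DFT_6([x, 0, ...]) = [-4, -2.5000+0.8660i, -2.5000-0.8660i, -4, -2.5000+0.8660i, -2.5000-0.8660i]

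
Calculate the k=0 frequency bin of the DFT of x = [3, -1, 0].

X[0] = Σ(n=0 to 2) x[n] · ω_3^0 = Σ x[n]
= (3) + (-1) + (0)

X[0] = 2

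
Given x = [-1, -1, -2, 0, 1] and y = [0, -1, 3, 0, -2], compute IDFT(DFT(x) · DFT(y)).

(x ⊛ y)[n] = Σ(m=0 to 4) x[m] · y[(n-m) mod 5]

Computing each output sample:
(x ⊛ y)[0] = 1
(x ⊛ y)[1] = 8
(x ⊛ y)[2] = -2
(x ⊛ y)[3] = -3
(x ⊛ y)[4] = -4

x ⊛ y = [1, 8, -2, -3, -4]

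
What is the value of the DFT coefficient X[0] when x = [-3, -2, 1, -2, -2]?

X[0] = Σ(n=0 to 4) x[n] · ω_5^0 = Σ x[n]
= (-3) + (-2) + (1) + (-2) + (-2)

X[0] = -8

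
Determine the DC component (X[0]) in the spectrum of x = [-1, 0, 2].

X[0] = Σ(n=0 to 2) x[n] · ω_3^0 = Σ x[n]
= (-1) + (0) + (2)

X[0] = 1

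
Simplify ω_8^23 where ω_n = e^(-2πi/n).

Since ω_8^8 = 1, powers reduce modulo 8.
23 mod 8 = 7
So ω_8^23 = ω_8^7 = e^(-2πi·7/8)

ω_8^23 = ω_8^7 = 0.7071+0.7071i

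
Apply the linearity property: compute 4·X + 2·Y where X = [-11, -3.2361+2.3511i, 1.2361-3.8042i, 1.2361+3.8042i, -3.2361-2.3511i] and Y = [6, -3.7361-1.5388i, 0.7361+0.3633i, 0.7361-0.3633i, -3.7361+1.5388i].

By linearity: DFT(4x + 2y) = 4·DFT(x) + 2·DFT(y)
= 4·[-11, -3.2361+2.3511i, 1.2361-3.8042i, 1.2361+3.8042i, -3.2361-2.3511i] + 2·[6, -3.7361-1.5388i, 0.7361+0.3633i, 0.7361-0.3633i, -3.7361+1.5388i]

Computing element-wise:
Z[0] = 4·(-11) + 2·(6) = -32
Z[1] = 4·(-3.2361+2.3511i) + 2·(-3.7361-1.5388i) = -20.4166+6.3268i
Z[2] = 4·(1.2361-3.8042i) + 2·(0.7361+0.3633i) = 6.4166-14.4902i
Z[3] = 4·(1.2361+3.8042i) + 2·(0.7361-0.3633i) = 6.4166+14.4902i
Z[4] = 4·(-3.2361-2.3511i) + 2·(-3.7361+1.5388i) = -20.4166-6.3268i

DFT(4x + 2y) = 4·X + 2·Y = [-32, -20.4166+6.3268i, 6.4166-14.4902i, 6.4166+14.4902i, -20.4166-6.3268i]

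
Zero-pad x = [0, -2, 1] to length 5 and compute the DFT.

Original 3-point DFT: [-1, 0.5000+2.5981i, 0.5000-2.5981i]
Zero-padded 5-point DFT provides frequency interpolation.

DFT_5([x, 0, ...]) = [-1, -1.4271+1.3143i, 1.9271+2.1266i, 1.9271-2.1266i, -1.4271-1.3143i]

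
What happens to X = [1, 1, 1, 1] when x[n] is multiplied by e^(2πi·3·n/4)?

Modulation property: DFT(ω_4^(-3n)·x[n]) = X[(k-3) mod 4], so circularly shift X by 3 positions.

X[k-3] = [1, 1, 1, 1]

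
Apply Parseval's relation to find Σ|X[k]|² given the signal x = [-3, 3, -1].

Parseval: Σ|x[n]|² = (1/N)Σ|X[k]|², so Σ|X[k]|² = N·Σ|x[n]|² = 3·19.0000

Σ|X[k]|² = N·Σ|x[n]|² = 3·19.0000 = 57.0000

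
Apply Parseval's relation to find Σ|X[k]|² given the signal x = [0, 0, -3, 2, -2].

Parseval: Σ|x[n]|² = (1/N)Σ|X[k]|², so Σ|X[k]|² = N·Σ|x[n]|² = 5·17.0000

Σ|X[k]|² = N·Σ|x[n]|² = 5·17.0000 = 85.0000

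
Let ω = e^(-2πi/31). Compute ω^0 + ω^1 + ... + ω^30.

Sum of all nth roots of unity equals 0 for n > 1 (geometric series with r ≠ 1).

0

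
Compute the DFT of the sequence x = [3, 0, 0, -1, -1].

X[k] = Σ(n=0 to 4) x[n] · ω_5^(nk)
where ω_5 = e^(-2πi/5)

Computing each X[k]:
X[0] = 1
X[1] = 3.5000-1.5388i
X[2] = 3.5000+0.3633i
X[3] = 3.5000-0.3633i
X[4] = 3.5000+1.5388i

X = [1, 3.5000-1.5388i, 3.5000+0.3633i, 3.5000-0.3633i, 3.5000+1.5388i]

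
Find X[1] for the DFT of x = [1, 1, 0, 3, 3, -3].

X[1] = Σ(n=0 to 5) x[n] · ω_6^(1n) where ω_6 = e^(-2πi/6)
= (1)·ω_6^0 + (1)·ω_6^1 + (0)·ω_6^2 + (3)·ω_6^3 + (3)·ω_6^4 + (-3)·ω_6^5

X[1] = -4.5000-0.8660i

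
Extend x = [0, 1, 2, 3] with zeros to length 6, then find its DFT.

Original 4-point DFT: [6, -2+2i, -2, -2-2i]
Zero-padded 6-point DFT provides frequency interpolation.

DFT_6([x, 0, ...]) = [6, -3.5000-2.5981i, 1.5000+0.8660i, -2, 1.5000-0.8660i, -3.5000+2.5981i]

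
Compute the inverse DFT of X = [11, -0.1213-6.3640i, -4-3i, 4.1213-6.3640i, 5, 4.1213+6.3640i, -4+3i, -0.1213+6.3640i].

x[n] = (1/8) Σ(k=0 to 7) X[k] · e^(2πikn/8)

Computing each x[n]:
x[0] = 2
x[1] = 3
x[2] = 3
x[3] = 3
x[4] = 0
x[5] = 0
x[6] = 3
x[7] = -3

x = [2, 3, 3, 3, 0, 0, 3, -3]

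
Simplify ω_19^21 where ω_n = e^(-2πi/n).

Since ω_19^19 = 1, powers reduce modulo 19.
21 mod 19 = 2
So ω_19^21 = ω_19^2 = e^(-2πi·2/19)

ω_19^21 = ω_19^2 = 0.7891-0.6142i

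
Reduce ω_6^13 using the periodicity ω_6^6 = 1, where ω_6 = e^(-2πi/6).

Since ω_6^6 = 1, powers reduce modulo 6.
13 mod 6 = 1
So ω_6^13 = ω_6^1 = e^(-2πi·1/6)

ω_6^13 = ω_6^1 = 0.5000-0.8660i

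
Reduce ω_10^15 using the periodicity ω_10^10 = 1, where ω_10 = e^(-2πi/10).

Since ω_10^10 = 1, powers reduce modulo 10.
15 mod 10 = 5
So ω_10^15 = ω_10^5 = e^(-2πi·5/10)

ω_10^15 = ω_10^5 = -1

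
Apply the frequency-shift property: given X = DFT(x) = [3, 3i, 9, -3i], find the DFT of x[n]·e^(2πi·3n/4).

Modulation property: DFT(ω_4^(-3n)·x[n]) = X[(k-3) mod 4], so circularly shift X by 3 positions.

X[k-3] = [3i, 9, -3i, 3]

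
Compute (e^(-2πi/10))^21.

Since ω_10^10 = 1, powers reduce modulo 10.
21 mod 10 = 1
So ω_10^21 = ω_10^1 = e^(-2πi·1/10)

ω_10^21 = ω_10^1 = 0.8090-0.5878i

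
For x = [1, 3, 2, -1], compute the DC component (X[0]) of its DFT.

X[0] = Σ(n=0 to 3) x[n] · ω_4^0 = Σ x[n]
= (1) + (3) + (2) + (-1)

X[0] = 5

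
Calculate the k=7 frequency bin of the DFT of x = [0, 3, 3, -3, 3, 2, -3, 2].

X[7] = Σ(n=0 to 7) x[n] · ω_8^(7n) where ω_8 = e^(-2πi/8)
= (0)·ω_8^0 + (3)·ω_8^7 + (3)·ω_8^14 + (-3)·ω_8^21 + (3)·ω_8^28 + (2)·ω_8^35 + (-3)·ω_8^42 + (2)·ω_8^49

X[7] = 1.2426+3.1716i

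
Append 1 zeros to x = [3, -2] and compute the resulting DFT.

Original 2-point DFT: [1, 5]
Zero-padded 3-point DFT provides frequency interpolation.

DFT_3([x, 0, ...]) = [1, 4.0000+1.7321i, 4.0000-1.7321i]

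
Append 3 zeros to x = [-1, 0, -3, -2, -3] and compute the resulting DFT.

Original 5-point DFT: [-9, 2.1180-2.2654i, -0.1180-2.7144i, -0.1180+2.7144i, 2.1180+2.2654i]
Zero-padded 8-point DFT provides frequency interpolation.

DFT_8([x, 0, ...]) = [-9, 3.4142+4.4142i, -1-2i, 0.5858-1.5858i, -5, 0.5858+1.5858i, -1+2i, 3.4142-4.4142i]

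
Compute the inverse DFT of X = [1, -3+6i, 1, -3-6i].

x[n] = (1/4) Σ(k=0 to 3) X[k] · e^(2πikn/4)

Computing each x[n]:
x[0] = -1
x[1] = -3
x[2] = 2
x[3] = 3

x = [-1, -3, 2, 3]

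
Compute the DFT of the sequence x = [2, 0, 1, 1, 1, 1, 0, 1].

X[k] = Σ(n=0 to 7) x[n] · ω_8^(nk)
where ω_8 = e^(-2πi/8)

Computing each X[k]:
X[0] = 7
X[1] = 0.2929-0.2929i
X[2] = 2+1i
X[3] = 1.7071+1.7071i
X[4] = 1
X[5] = 1.7071-1.7071i
X[6] = 2-1i
X[7] = 0.2929+0.2929i

X = [7, 0.2929-0.2929i, 2+1i, 1.7071+1.7071i, 1, 1.7071-1.7071i, 2-1i, 0.2929+0.2929i]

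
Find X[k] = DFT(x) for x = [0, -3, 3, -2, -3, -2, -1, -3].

X[k] = Σ(n=0 to 7) x[n] · ω_8^(nk)
where ω_8 = e^(-2πi/8)

Computing each X[k]:
X[0] = -11
X[1] = 1.5858-4.0000i
X[2] = -5
X[3] = 4.4142+4.0000i
X[4] = 9
X[5] = 4.4142-4.0000i
X[6] = -5
X[7] = 1.5858+4.0000i

X = [-11, 1.5858-4.0000i, -5, 4.4142+4.0000i, 9, 4.4142-4.0000i, -5, 1.5858+4.0000i]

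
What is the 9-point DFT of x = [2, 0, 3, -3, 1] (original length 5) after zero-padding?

Original 5-point DFT: [3, 2.3090-2.5757i, 1.1910+6.2941i, 1.1910-6.2941i, 2.3090+2.5757i]
Zero-padded 9-point DFT provides frequency interpolation.

DFT_9([x, 0, ...]) = [3, 3.0813-0.6984i, 1.4470-2.9813i, -3.0000+1.7321i, 5.9718+5.5112i, 5.9718-5.5112i, -3.0000-1.7321i, 1.4470+2.9813i, 3.0813+0.6984i]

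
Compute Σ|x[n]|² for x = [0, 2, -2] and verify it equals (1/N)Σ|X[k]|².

Time domain:
Σ|x[n]|² = |0|² + |2|² + |-2|² = 8.0000

Frequency domain:
(1/3)Σ|X[k]|² = (1/3)(|0|² + |-3.4641i|² + |3.4641i|²) = (1/3)·24.0000 = 8.0000

Both sides agree, confirming Parseval's theorem.

Σ|x[n]|² = (1/N)Σ|X[k]|² = 8.0000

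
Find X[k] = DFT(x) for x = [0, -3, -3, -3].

X[k] = Σ(n=0 to 3) x[n] · ω_4^(nk)
where ω_4 = e^(-2πi/4)

Computing each X[k]:
X[0] = -9
X[1] = 3
X[2] = 3
X[3] = 3

X = [-9, 3, 3, 3]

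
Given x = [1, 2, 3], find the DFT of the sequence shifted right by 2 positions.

Time shift by 2: X_shifted[k] = ω_3^(2k) · X[k]
Shifted x = [2, 3, 1]

DFT(x[n-2]) = [6, -1.7321i, 1.7321i]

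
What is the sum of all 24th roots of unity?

Sum of all nth roots of unity equals 0 for n > 1 (geometric series with r ≠ 1).

0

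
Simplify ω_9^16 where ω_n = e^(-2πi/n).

Since ω_9^9 = 1, powers reduce modulo 9.
16 mod 9 = 7
So ω_9^16 = ω_9^7 = e^(-2πi·7/9)

ω_9^16 = ω_9^7 = 0.1736+0.9848i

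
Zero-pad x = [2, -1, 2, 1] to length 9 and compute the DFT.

Original 4-point DFT: [4, 2i, 4, -2i]
Zero-padded 9-point DFT provides frequency interpolation.

DFT_9([x, 0, ...]) = [4, 1.0813-2.1929i, -0.5530+1.1668i, 2.5000+2.5981i, 3.9718+0.7616i, 3.9718-0.7616i, 2.5000-2.5981i, -0.5530-1.1668i, 1.0813+2.1929i]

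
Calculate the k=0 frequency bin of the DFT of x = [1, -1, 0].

X[0] = Σ(n=0 to 2) x[n] · ω_3^0 = Σ x[n]
= (1) + (-1) + (0)

X[0] = 0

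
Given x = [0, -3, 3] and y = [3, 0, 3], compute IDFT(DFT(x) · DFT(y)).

(x ⊛ y)[n] = Σ(m=0 to 2) x[m] · y[(n-m) mod 3]

Computing each output sample:
(x ⊛ y)[0] = -9
(x ⊛ y)[1] = 0
(x ⊛ y)[2] = 9

x ⊛ y = [-9, 0, 9]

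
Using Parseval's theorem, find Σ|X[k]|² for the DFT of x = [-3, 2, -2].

Parseval: Σ|x[n]|² = (1/N)Σ|X[k]|², so Σ|X[k]|² = N·Σ|x[n]|² = 3·17.0000

Σ|X[k]|² = N·Σ|x[n]|² = 3·17.0000 = 51.0000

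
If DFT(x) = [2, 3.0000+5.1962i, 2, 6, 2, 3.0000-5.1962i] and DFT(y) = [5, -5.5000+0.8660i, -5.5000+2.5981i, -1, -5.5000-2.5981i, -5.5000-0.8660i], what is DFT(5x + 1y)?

By linearity: DFT(5x + 1y) = 5·DFT(x) + 1·DFT(y)
= 5·[2, 3.0000+5.1962i, 2, 6, 2, 3.0000-5.1962i] + 1·[5, -5.5000+0.8660i, -5.5000+2.5981i, -1, -5.5000-2.5981i, -5.5000-0.8660i]

Computing element-wise:
Z[0] = 5·(2) + 1·(5) = 15
Z[1] = 5·(3.0000+5.1962i) + 1·(-5.5000+0.8660i) = 9.5000+26.8470i
Z[2] = 5·(2) + 1·(-5.5000+2.5981i) = 4.5000+2.5981i
Z[3] = 5·(6) + 1·(-1) = 29
Z[4] = 5·(2) + 1·(-5.5000-2.5981i) = 4.5000-2.5981i
Z[5] = 5·(3.0000-5.1962i) + 1·(-5.5000-0.8660i) = 9.5000-26.8470i

DFT(5x + 1y) = 5·X + 1·Y = [15, 9.5000+26.8470i, 4.5000+2.5981i, 29, 4.5000-2.5981i, 9.5000-26.8470i]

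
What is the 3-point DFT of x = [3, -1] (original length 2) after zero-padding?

Original 2-point DFT: [2, 4]
Zero-padded 3-point DFT provides frequency interpolation.

DFT_3([x, 0, ...]) = [2, 3.5000+0.8660i, 3.5000-0.8660i]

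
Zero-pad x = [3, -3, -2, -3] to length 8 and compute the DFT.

Original 4-point DFT: [-5, 5, 7, 5]
Zero-padded 8-point DFT provides frequency interpolation.

DFT_8([x, 0, ...]) = [-5, 3.0000+6.2426i, 5, 3.0000+2.2426i, 7, 3.0000-2.2426i, 5, 3.0000-6.2426i]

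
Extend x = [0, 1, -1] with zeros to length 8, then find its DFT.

Original 3-point DFT: [0, -1.7321i, 1.7321i]
Zero-padded 8-point DFT provides frequency interpolation.

DFT_8([x, 0, ...]) = [0, 0.7071+0.2929i, 1-1i, -0.7071-1.7071i, -2, -0.7071+1.7071i, 1+1i, 0.7071-0.2929i]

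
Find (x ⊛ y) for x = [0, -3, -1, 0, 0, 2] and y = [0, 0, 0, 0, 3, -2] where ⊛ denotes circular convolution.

(x ⊛ y)[n] = Σ(m=0 to 5) x[m] · y[(n-m) mod 6]

Computing each output sample:
(x ⊛ y)[0] = 3
(x ⊛ y)[1] = 2
(x ⊛ y)[2] = 0
(x ⊛ y)[3] = 6
(x ⊛ y)[4] = -4
(x ⊛ y)[5] = -9

x ⊛ y = [3, 2, 0, 6, -4, -9]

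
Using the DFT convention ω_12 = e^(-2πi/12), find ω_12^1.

ω_12^1 = e^(-2πi·1/12)
= cos(-2π·1/12) + i·sin(-2π·1/12)
= cos(-2π/12) + i·sin(-2π/12)

ω_12^1 = cos(-2π/12) + i·sin(-2π/12) = 0.8660-0.5000i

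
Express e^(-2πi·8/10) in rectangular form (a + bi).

ω_10^8 = e^(-2πi·8/10)
= cos(-2π·8/10) + i·sin(-2π·8/10)
= cos(-16π/10) + i·sin(-16π/10)

ω_10^8 = cos(-16π/10) + i·sin(-16π/10) = 0.3090+0.9511i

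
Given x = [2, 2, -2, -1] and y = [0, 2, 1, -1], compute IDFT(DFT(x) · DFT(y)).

(x ⊛ y)[n] = Σ(m=0 to 3) x[m] · y[(n-m) mod 4]

Computing each output sample:
(x ⊛ y)[0] = -6
(x ⊛ y)[1] = 5
(x ⊛ y)[2] = 7
(x ⊛ y)[3] = -4

x ⊛ y = [-6, 5, 7, -4]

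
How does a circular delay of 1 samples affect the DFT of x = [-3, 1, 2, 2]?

Time shift by 1: X_shifted[k] = ω_4^(1k) · X[k]
Shifted x = [2, -3, 1, 2]

DFT(x[n-1]) = [2, 1+5i, 4, 1-5i]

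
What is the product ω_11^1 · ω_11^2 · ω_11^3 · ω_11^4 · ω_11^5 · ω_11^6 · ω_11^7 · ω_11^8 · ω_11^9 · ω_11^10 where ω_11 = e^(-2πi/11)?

The primitive 11th roots of unity are ω_11^k for k coprime to 11: k ∈ {1, 2, 3, 4, 5, 6, 7, 8, 9, 10}
Their product equals the constant term of the cyclotomic polynomial Φ_11(x) up to sign.
For n ≥ 3, the product of all primitive nth roots of unity is 1. (For n=1 it is 1; for n=2 it is -1.)

1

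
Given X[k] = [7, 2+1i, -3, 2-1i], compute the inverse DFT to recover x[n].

x[n] = (1/4) Σ(k=0 to 3) X[k] · e^(2πikn/4)

Computing each x[n]:
x[0] = 2
x[1] = 2
x[2] = 0
x[3] = 3

x = [2, 2, 0, 3]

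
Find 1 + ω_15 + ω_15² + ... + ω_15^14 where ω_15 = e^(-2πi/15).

Sum of all nth roots of unity equals 0 for n > 1 (geometric series with r ≠ 1).

0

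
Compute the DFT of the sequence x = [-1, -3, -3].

X[k] = Σ(n=0 to 2) x[n] · ω_3^(nk)
where ω_3 = e^(-2πi/3)

Computing each X[k]:
X[0] = -7
X[1] = 2
X[2] = 2

X = [-7, 2, 2]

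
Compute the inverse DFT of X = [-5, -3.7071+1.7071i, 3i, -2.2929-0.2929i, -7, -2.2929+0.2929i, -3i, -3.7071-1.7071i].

x[n] = (1/8) Σ(k=0 to 7) X[k] · e^(2πikn/8)

Computing each x[n]:
x[0] = -3
x[1] = -1
x[2] = -2
x[3] = 1
x[4] = 0
x[5] = 0
x[6] = -1
x[7] = 1

x = [-3, -1, -2, 1, 0, 0, -1, 1]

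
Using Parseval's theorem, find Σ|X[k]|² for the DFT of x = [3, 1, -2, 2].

Parseval: Σ|x[n]|² = (1/N)Σ|X[k]|², so Σ|X[k]|² = N·Σ|x[n]|² = 4·18.0000

Σ|X[k]|² = N·Σ|x[n]|² = 4·18.0000 = 72.0000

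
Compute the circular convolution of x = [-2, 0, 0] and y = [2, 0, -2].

(x ⊛ y)[n] = Σ(m=0 to 2) x[m] · y[(n-m) mod 3]

Computing each output sample:
(x ⊛ y)[0] = -4
(x ⊛ y)[1] = 0
(x ⊛ y)[2] = 4

x ⊛ y = [-4, 0, 4]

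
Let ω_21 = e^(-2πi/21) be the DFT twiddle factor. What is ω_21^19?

ω_21^19 = e^(-2πi·19/21)
= cos(-2π·19/21) + i·sin(-2π·19/21)
= cos(-38π/21) + i·sin(-38π/21)

ω_21^19 = cos(-38π/21) + i·sin(-38π/21) = 0.8262+0.5633i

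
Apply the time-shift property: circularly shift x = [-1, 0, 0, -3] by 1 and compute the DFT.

Time shift by 1: X_shifted[k] = ω_4^(1k) · X[k]
Shifted x = [-3, -1, 0, 0]

DFT(x[n-1]) = [-4, -3+1i, -2, -3-1i]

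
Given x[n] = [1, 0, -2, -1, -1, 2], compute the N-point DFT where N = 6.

X[k] = Σ(n=0 to 5) x[n] · ω_6^(nk)
where ω_6 = e^(-2πi/6)

Computing each X[k]:
X[0] = -1
X[1] = 4.5000+2.5981i
X[2] = 0.5000+0.8660i
X[3] = -3
X[4] = 0.5000-0.8660i
X[5] = 4.5000-2.5981i

X = [-1, 4.5000+2.5981i, 0.5000+0.8660i, -3, 0.5000-0.8660i, 4.5000-2.5981i]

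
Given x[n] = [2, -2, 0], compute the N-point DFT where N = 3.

X[k] = Σ(n=0 to 2) x[n] · ω_3^(nk)
where ω_3 = e^(-2πi/3)

Computing each X[k]:
X[0] = 0
X[1] = 3.0000+1.7321i
X[2] = 3.0000-1.7321i

X = [0, 3.0000+1.7321i, 3.0000-1.7321i]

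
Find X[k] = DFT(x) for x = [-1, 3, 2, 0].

X[k] = Σ(n=0 to 3) x[n] · ω_4^(nk)
where ω_4 = e^(-2πi/4)

Computing each X[k]:
X[0] = 4
X[1] = -3-3i
X[2] = -2
X[3] = -3+3i

X = [4, -3-3i, -2, -3+3i]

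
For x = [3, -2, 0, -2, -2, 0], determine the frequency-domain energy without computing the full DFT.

Parseval: Σ|x[n]|² = (1/N)Σ|X[k]|², so Σ|X[k]|² = N·Σ|x[n]|² = 6·21.0000

Σ|X[k]|² = N·Σ|x[n]|² = 6·21.0000 = 126.0000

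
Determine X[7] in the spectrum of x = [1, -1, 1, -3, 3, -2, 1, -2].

X[7] = Σ(n=0 to 7) x[n] · ω_8^(7n) where ω_8 = e^(-2πi/8)
= (1)·ω_8^0 + (-1)·ω_8^7 + (1)·ω_8^14 + (-3)·ω_8^21 + (3)·ω_8^28 + (-2)·ω_8^35 + (1)·ω_8^42 + (-2)·ω_8^49

X[7] = -0.5858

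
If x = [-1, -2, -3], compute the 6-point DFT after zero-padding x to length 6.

Original 3-point DFT: [-6, 1.5000-0.8660i, 1.5000+0.8660i]
Zero-padded 6-point DFT provides frequency interpolation.

DFT_6([x, 0, ...]) = [-6, -0.5000+4.3301i, 1.5000-0.8660i, -2, 1.5000+0.8660i, -0.5000-4.3301i]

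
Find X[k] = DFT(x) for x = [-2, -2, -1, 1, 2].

X[k] = Σ(n=0 to 4) x[n] · ω_5^(nk)
where ω_5 = e^(-2πi/5)

Computing each X[k]:
X[0] = -2
X[1] = -2.0000+4.9798i
X[2] = -2.0000+0.4490i
X[3] = -2.0000-0.4490i
X[4] = -2.0000-4.9798i

X = [-2, -2.0000+4.9798i, -2.0000+0.4490i, -2.0000-0.4490i, -2.0000-4.9798i]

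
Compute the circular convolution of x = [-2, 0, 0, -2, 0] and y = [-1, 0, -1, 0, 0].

(x ⊛ y)[n] = Σ(m=0 to 4) x[m] · y[(n-m) mod 5]

Computing each output sample:
(x ⊛ y)[0] = 4
(x ⊛ y)[1] = 0
(x ⊛ y)[2] = 2
(x ⊛ y)[3] = 2
(x ⊛ y)[4] = 0

x ⊛ y = [4, 0, 2, 2, 0]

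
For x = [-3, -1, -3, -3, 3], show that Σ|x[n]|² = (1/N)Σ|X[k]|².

Time domain:
Σ|x[n]|² = |-3|² + |-1|² + |-3|² + |-3|² + |3|² = 37.0000

Frequency domain:
(1/5)Σ|X[k]|² = (1/5)(|-7|² + |2.4721+3.8042i|² + |-6.4721+2.3511i|² + |-6.4721-2.3511i|² + |2.4721-3.8042i|²) = (1/5)·185.0000 = 37.0000

Both sides agree, confirming Parseval's theorem.

Σ|x[n]|² = (1/N)Σ|X[k]|² = 37.0000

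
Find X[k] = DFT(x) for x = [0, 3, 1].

X[k] = Σ(n=0 to 2) x[n] · ω_3^(nk)
where ω_3 = e^(-2πi/3)

Computing each X[k]:
X[0] = 4
X[1] = -2.0000-1.7321i
X[2] = -2.0000+1.7321i

X = [4, -2.0000-1.7321i, -2.0000+1.7321i]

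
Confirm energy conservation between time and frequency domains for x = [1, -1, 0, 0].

Time domain:
Σ|x[n]|² = |1|² + |-1|² + |0|² + |0|² = 2.0000

Frequency domain:
(1/4)Σ|X[k]|² = (1/4)(|0|² + |1+1i|² + |2|² + |1-1i|²) = (1/4)·8.0000 = 2.0000

Both sides agree, confirming Parseval's theorem.

Σ|x[n]|² = (1/N)Σ|X[k]|² = 2.0000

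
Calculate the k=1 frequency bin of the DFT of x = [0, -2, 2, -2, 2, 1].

X[1] = Σ(n=0 to 5) x[n] · ω_6^(1n) where ω_6 = e^(-2πi/6)
= (0)·ω_6^0 + (-2)·ω_6^1 + (2)·ω_6^2 + (-2)·ω_6^3 + (2)·ω_6^4 + (1)·ω_6^5

X[1] = -0.5000+2.5981i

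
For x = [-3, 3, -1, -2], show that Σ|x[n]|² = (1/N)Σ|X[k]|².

Time domain:
Σ|x[n]|² = |-3|² + |3|² + |-1|² + |-2|² = 23.0000

Frequency domain:
(1/4)Σ|X[k]|² = (1/4)(|-3|² + |-2-5i|² + |-5|² + |-2+5i|²) = (1/4)·92.0000 = 23.0000

Both sides agree, confirming Parseval's theorem.

Σ|x[n]|² = (1/N)Σ|X[k]|² = 23.0000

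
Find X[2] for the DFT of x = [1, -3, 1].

X[2] = Σ(n=0 to 2) x[n] · ω_3^(2n) where ω_3 = e^(-2πi/3)
= (1)·ω_3^0 + (-3)·ω_3^2 + (1)·ω_3^4

X[2] = 2.0000-3.4641i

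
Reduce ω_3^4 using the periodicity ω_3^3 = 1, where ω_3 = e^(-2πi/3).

Since ω_3^3 = 1, powers reduce modulo 3.
4 mod 3 = 1
So ω_3^4 = ω_3^1 = e^(-2πi·1/3)

ω_3^4 = ω_3^1 = -0.5000-0.8660i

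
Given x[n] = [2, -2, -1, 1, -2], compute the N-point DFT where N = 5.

X[k] = Σ(n=0 to 4) x[n] · ω_5^(nk)
where ω_5 = e^(-2πi/5)

Computing each X[k]:
X[0] = -2
X[1] = 0.7639+1.1756i
X[2] = 5.2361-1.9021i
X[3] = 5.2361+1.9021i
X[4] = 0.7639-1.1756i

X = [-2, 0.7639+1.1756i, 5.2361-1.9021i, 5.2361+1.9021i, 0.7639-1.1756i]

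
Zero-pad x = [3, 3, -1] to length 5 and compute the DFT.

Original 3-point DFT: [5, 2.0000-3.4641i, 2.0000+3.4641i]
Zero-padded 5-point DFT provides frequency interpolation.

DFT_5([x, 0, ...]) = [5, 4.7361-2.2654i, 0.2639-2.7144i, 0.2639+2.7144i, 4.7361+2.2654i]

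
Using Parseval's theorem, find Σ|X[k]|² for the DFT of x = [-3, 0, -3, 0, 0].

Parseval: Σ|x[n]|² = (1/N)Σ|X[k]|², so Σ|X[k]|² = N·Σ|x[n]|² = 5·18.0000

Σ|X[k]|² = N·Σ|x[n]|² = 5·18.0000 = 90.0000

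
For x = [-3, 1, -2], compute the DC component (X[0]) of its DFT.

X[0] = Σ(n=0 to 2) x[n] · ω_3^0 = Σ x[n]
= (-3) + (1) + (-2)

X[0] = -4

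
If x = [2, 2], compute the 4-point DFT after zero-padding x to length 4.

Original 2-point DFT: [4, 0]
Zero-padded 4-point DFT provides frequency interpolation.

DFT_4([x, 0, ...]) = [4, 2-2i, 0, 2+2i]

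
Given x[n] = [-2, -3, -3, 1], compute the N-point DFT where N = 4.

X[k] = Σ(n=0 to 3) x[n] · ω_4^(nk)
where ω_4 = e^(-2πi/4)

Computing each X[k]:
X[0] = -7
X[1] = 1+4i
X[2] = -3
X[3] = 1-4i

X = [-7, 1+4i, -3, 1-4i]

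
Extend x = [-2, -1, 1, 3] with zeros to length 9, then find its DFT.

Original 4-point DFT: [1, -3+4i, -3, -3-4i]
Zero-padded 9-point DFT provides frequency interpolation.

DFT_9([x, 0, ...]) = [1, -4.0924-2.9401i, -4.6133+3.2409i, 1.0000+1.7321i, -1.7943-1.6133i, -1.7943+1.6133i, 1.0000-1.7321i, -4.6133-3.2409i, -4.0924+2.9401i]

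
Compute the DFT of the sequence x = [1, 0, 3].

X[k] = Σ(n=0 to 2) x[n] · ω_3^(nk)
where ω_3 = e^(-2πi/3)

Computing each X[k]:
X[0] = 4
X[1] = -0.5000+2.5981i
X[2] = -0.5000-2.5981i

X = [4, -0.5000+2.5981i, -0.5000-2.5981i]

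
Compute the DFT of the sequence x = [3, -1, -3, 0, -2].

X[k] = Σ(n=0 to 4) x[n] · ω_5^(nk)
where ω_5 = e^(-2πi/5)

Computing each X[k]:
X[0] = -3
X[1] = 4.5000+0.8123i
X[2] = 4.5000-3.4410i
X[3] = 4.5000+3.4410i
X[4] = 4.5000-0.8123i

X = [-3, 4.5000+0.8123i, 4.5000-3.4410i, 4.5000+3.4410i, 4.5000-0.8123i]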